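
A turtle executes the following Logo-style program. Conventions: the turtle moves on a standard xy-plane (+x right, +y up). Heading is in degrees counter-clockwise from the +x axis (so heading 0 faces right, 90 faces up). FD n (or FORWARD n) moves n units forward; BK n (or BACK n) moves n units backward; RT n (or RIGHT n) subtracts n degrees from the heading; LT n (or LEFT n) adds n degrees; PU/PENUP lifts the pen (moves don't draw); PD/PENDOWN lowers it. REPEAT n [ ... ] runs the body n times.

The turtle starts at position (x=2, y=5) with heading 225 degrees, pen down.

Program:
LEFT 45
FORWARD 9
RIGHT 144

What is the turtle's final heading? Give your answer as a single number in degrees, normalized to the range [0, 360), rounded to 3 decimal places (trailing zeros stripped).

Answer: 126

Derivation:
Executing turtle program step by step:
Start: pos=(2,5), heading=225, pen down
LT 45: heading 225 -> 270
FD 9: (2,5) -> (2,-4) [heading=270, draw]
RT 144: heading 270 -> 126
Final: pos=(2,-4), heading=126, 1 segment(s) drawn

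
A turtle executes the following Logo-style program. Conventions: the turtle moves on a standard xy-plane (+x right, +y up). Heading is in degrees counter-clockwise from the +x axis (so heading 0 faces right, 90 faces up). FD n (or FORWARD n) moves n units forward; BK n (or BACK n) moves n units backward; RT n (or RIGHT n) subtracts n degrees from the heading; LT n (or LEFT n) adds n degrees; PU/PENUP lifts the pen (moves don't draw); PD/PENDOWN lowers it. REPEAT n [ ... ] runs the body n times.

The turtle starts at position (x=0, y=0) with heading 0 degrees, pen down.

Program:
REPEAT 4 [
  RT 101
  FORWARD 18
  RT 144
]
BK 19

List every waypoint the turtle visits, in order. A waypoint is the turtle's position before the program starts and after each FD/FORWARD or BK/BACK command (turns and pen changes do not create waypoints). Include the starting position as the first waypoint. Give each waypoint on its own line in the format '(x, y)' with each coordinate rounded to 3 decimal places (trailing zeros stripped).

Answer: (0, 0)
(-3.435, -17.669)
(14.031, -13.315)
(2.703, 0.674)
(-5.188, -15.504)
(-1.888, -34.216)

Derivation:
Executing turtle program step by step:
Start: pos=(0,0), heading=0, pen down
REPEAT 4 [
  -- iteration 1/4 --
  RT 101: heading 0 -> 259
  FD 18: (0,0) -> (-3.435,-17.669) [heading=259, draw]
  RT 144: heading 259 -> 115
  -- iteration 2/4 --
  RT 101: heading 115 -> 14
  FD 18: (-3.435,-17.669) -> (14.031,-13.315) [heading=14, draw]
  RT 144: heading 14 -> 230
  -- iteration 3/4 --
  RT 101: heading 230 -> 129
  FD 18: (14.031,-13.315) -> (2.703,0.674) [heading=129, draw]
  RT 144: heading 129 -> 345
  -- iteration 4/4 --
  RT 101: heading 345 -> 244
  FD 18: (2.703,0.674) -> (-5.188,-15.504) [heading=244, draw]
  RT 144: heading 244 -> 100
]
BK 19: (-5.188,-15.504) -> (-1.888,-34.216) [heading=100, draw]
Final: pos=(-1.888,-34.216), heading=100, 5 segment(s) drawn
Waypoints (6 total):
(0, 0)
(-3.435, -17.669)
(14.031, -13.315)
(2.703, 0.674)
(-5.188, -15.504)
(-1.888, -34.216)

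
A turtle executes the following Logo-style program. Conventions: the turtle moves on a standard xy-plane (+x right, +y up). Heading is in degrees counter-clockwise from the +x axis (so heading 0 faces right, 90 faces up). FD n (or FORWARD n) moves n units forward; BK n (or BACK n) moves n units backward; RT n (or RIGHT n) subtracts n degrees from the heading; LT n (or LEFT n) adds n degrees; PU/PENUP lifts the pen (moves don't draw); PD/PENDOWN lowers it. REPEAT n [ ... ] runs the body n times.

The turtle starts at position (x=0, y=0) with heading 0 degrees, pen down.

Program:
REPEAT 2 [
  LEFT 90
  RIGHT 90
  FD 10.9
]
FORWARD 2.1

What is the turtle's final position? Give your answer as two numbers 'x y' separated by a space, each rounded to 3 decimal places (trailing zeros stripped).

Answer: 23.9 0

Derivation:
Executing turtle program step by step:
Start: pos=(0,0), heading=0, pen down
REPEAT 2 [
  -- iteration 1/2 --
  LT 90: heading 0 -> 90
  RT 90: heading 90 -> 0
  FD 10.9: (0,0) -> (10.9,0) [heading=0, draw]
  -- iteration 2/2 --
  LT 90: heading 0 -> 90
  RT 90: heading 90 -> 0
  FD 10.9: (10.9,0) -> (21.8,0) [heading=0, draw]
]
FD 2.1: (21.8,0) -> (23.9,0) [heading=0, draw]
Final: pos=(23.9,0), heading=0, 3 segment(s) drawn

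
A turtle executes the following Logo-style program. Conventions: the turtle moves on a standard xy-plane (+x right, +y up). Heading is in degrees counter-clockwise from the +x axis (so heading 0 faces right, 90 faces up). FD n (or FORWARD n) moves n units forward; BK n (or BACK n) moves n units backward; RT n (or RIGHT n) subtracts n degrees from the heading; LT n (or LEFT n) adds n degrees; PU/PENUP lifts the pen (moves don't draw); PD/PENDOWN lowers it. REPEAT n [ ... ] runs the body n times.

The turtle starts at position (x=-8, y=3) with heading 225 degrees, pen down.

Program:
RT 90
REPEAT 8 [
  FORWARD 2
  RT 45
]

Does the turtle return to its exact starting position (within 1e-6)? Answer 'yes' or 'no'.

Answer: yes

Derivation:
Executing turtle program step by step:
Start: pos=(-8,3), heading=225, pen down
RT 90: heading 225 -> 135
REPEAT 8 [
  -- iteration 1/8 --
  FD 2: (-8,3) -> (-9.414,4.414) [heading=135, draw]
  RT 45: heading 135 -> 90
  -- iteration 2/8 --
  FD 2: (-9.414,4.414) -> (-9.414,6.414) [heading=90, draw]
  RT 45: heading 90 -> 45
  -- iteration 3/8 --
  FD 2: (-9.414,6.414) -> (-8,7.828) [heading=45, draw]
  RT 45: heading 45 -> 0
  -- iteration 4/8 --
  FD 2: (-8,7.828) -> (-6,7.828) [heading=0, draw]
  RT 45: heading 0 -> 315
  -- iteration 5/8 --
  FD 2: (-6,7.828) -> (-4.586,6.414) [heading=315, draw]
  RT 45: heading 315 -> 270
  -- iteration 6/8 --
  FD 2: (-4.586,6.414) -> (-4.586,4.414) [heading=270, draw]
  RT 45: heading 270 -> 225
  -- iteration 7/8 --
  FD 2: (-4.586,4.414) -> (-6,3) [heading=225, draw]
  RT 45: heading 225 -> 180
  -- iteration 8/8 --
  FD 2: (-6,3) -> (-8,3) [heading=180, draw]
  RT 45: heading 180 -> 135
]
Final: pos=(-8,3), heading=135, 8 segment(s) drawn

Start position: (-8, 3)
Final position: (-8, 3)
Distance = 0; < 1e-6 -> CLOSED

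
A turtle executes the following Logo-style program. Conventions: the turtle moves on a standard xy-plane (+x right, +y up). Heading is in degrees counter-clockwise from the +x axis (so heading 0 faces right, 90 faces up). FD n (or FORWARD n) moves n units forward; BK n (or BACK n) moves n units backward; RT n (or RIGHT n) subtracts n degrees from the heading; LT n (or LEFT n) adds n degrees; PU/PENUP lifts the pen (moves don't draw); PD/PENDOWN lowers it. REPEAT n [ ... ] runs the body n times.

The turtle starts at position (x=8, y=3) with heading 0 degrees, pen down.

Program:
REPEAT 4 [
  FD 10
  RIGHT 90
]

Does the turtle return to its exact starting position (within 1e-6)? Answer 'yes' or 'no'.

Executing turtle program step by step:
Start: pos=(8,3), heading=0, pen down
REPEAT 4 [
  -- iteration 1/4 --
  FD 10: (8,3) -> (18,3) [heading=0, draw]
  RT 90: heading 0 -> 270
  -- iteration 2/4 --
  FD 10: (18,3) -> (18,-7) [heading=270, draw]
  RT 90: heading 270 -> 180
  -- iteration 3/4 --
  FD 10: (18,-7) -> (8,-7) [heading=180, draw]
  RT 90: heading 180 -> 90
  -- iteration 4/4 --
  FD 10: (8,-7) -> (8,3) [heading=90, draw]
  RT 90: heading 90 -> 0
]
Final: pos=(8,3), heading=0, 4 segment(s) drawn

Start position: (8, 3)
Final position: (8, 3)
Distance = 0; < 1e-6 -> CLOSED

Answer: yes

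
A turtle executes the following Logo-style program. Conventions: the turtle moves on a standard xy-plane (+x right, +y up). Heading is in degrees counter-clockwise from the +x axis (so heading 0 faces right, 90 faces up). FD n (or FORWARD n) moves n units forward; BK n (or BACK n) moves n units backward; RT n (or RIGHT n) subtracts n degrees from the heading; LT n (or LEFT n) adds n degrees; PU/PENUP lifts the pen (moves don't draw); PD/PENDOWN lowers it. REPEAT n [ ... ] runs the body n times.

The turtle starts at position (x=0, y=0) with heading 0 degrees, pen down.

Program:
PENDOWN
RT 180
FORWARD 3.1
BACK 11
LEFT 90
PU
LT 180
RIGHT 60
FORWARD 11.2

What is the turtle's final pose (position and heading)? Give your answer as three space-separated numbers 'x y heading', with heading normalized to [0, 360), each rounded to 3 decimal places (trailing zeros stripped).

Executing turtle program step by step:
Start: pos=(0,0), heading=0, pen down
PD: pen down
RT 180: heading 0 -> 180
FD 3.1: (0,0) -> (-3.1,0) [heading=180, draw]
BK 11: (-3.1,0) -> (7.9,0) [heading=180, draw]
LT 90: heading 180 -> 270
PU: pen up
LT 180: heading 270 -> 90
RT 60: heading 90 -> 30
FD 11.2: (7.9,0) -> (17.599,5.6) [heading=30, move]
Final: pos=(17.599,5.6), heading=30, 2 segment(s) drawn

Answer: 17.599 5.6 30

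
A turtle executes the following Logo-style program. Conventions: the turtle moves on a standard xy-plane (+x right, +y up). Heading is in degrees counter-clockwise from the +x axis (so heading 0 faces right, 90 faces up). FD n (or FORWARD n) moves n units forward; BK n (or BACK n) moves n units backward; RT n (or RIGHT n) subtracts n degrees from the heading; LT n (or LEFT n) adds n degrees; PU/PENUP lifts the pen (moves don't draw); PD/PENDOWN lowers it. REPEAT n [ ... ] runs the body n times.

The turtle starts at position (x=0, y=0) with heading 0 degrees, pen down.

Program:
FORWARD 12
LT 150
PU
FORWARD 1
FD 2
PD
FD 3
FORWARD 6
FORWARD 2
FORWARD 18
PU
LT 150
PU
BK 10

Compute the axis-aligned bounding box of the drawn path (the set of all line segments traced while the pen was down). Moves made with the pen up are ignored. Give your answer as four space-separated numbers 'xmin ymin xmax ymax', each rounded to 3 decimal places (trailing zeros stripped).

Executing turtle program step by step:
Start: pos=(0,0), heading=0, pen down
FD 12: (0,0) -> (12,0) [heading=0, draw]
LT 150: heading 0 -> 150
PU: pen up
FD 1: (12,0) -> (11.134,0.5) [heading=150, move]
FD 2: (11.134,0.5) -> (9.402,1.5) [heading=150, move]
PD: pen down
FD 3: (9.402,1.5) -> (6.804,3) [heading=150, draw]
FD 6: (6.804,3) -> (1.608,6) [heading=150, draw]
FD 2: (1.608,6) -> (-0.124,7) [heading=150, draw]
FD 18: (-0.124,7) -> (-15.713,16) [heading=150, draw]
PU: pen up
LT 150: heading 150 -> 300
PU: pen up
BK 10: (-15.713,16) -> (-20.713,24.66) [heading=300, move]
Final: pos=(-20.713,24.66), heading=300, 5 segment(s) drawn

Segment endpoints: x in {-15.713, -0.124, 0, 1.608, 6.804, 9.402, 12}, y in {0, 1.5, 3, 6, 7, 16}
xmin=-15.713, ymin=0, xmax=12, ymax=16

Answer: -15.713 0 12 16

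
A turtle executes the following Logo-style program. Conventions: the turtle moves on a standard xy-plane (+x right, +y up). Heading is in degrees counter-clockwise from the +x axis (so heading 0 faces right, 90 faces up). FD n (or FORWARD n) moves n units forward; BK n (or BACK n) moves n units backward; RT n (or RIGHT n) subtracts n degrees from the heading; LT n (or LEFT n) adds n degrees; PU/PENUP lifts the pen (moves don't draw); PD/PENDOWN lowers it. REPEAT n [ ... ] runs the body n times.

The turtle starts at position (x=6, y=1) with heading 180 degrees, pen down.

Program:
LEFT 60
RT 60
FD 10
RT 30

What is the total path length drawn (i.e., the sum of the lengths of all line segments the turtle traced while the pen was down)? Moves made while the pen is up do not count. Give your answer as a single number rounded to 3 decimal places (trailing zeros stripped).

Executing turtle program step by step:
Start: pos=(6,1), heading=180, pen down
LT 60: heading 180 -> 240
RT 60: heading 240 -> 180
FD 10: (6,1) -> (-4,1) [heading=180, draw]
RT 30: heading 180 -> 150
Final: pos=(-4,1), heading=150, 1 segment(s) drawn

Segment lengths:
  seg 1: (6,1) -> (-4,1), length = 10
Total = 10

Answer: 10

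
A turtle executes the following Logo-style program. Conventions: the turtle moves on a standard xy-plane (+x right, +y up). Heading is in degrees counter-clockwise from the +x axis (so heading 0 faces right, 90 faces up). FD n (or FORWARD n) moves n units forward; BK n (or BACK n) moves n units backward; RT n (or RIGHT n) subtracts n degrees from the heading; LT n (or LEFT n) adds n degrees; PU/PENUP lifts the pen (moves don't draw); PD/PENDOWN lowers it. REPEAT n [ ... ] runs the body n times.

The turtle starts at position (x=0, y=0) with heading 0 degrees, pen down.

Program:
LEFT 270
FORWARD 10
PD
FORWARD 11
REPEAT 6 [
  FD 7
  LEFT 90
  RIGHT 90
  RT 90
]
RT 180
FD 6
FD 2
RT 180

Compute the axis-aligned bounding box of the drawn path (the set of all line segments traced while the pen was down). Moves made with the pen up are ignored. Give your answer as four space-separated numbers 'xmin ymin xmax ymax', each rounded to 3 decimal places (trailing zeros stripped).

Answer: -7 -36 0 0

Derivation:
Executing turtle program step by step:
Start: pos=(0,0), heading=0, pen down
LT 270: heading 0 -> 270
FD 10: (0,0) -> (0,-10) [heading=270, draw]
PD: pen down
FD 11: (0,-10) -> (0,-21) [heading=270, draw]
REPEAT 6 [
  -- iteration 1/6 --
  FD 7: (0,-21) -> (0,-28) [heading=270, draw]
  LT 90: heading 270 -> 0
  RT 90: heading 0 -> 270
  RT 90: heading 270 -> 180
  -- iteration 2/6 --
  FD 7: (0,-28) -> (-7,-28) [heading=180, draw]
  LT 90: heading 180 -> 270
  RT 90: heading 270 -> 180
  RT 90: heading 180 -> 90
  -- iteration 3/6 --
  FD 7: (-7,-28) -> (-7,-21) [heading=90, draw]
  LT 90: heading 90 -> 180
  RT 90: heading 180 -> 90
  RT 90: heading 90 -> 0
  -- iteration 4/6 --
  FD 7: (-7,-21) -> (0,-21) [heading=0, draw]
  LT 90: heading 0 -> 90
  RT 90: heading 90 -> 0
  RT 90: heading 0 -> 270
  -- iteration 5/6 --
  FD 7: (0,-21) -> (0,-28) [heading=270, draw]
  LT 90: heading 270 -> 0
  RT 90: heading 0 -> 270
  RT 90: heading 270 -> 180
  -- iteration 6/6 --
  FD 7: (0,-28) -> (-7,-28) [heading=180, draw]
  LT 90: heading 180 -> 270
  RT 90: heading 270 -> 180
  RT 90: heading 180 -> 90
]
RT 180: heading 90 -> 270
FD 6: (-7,-28) -> (-7,-34) [heading=270, draw]
FD 2: (-7,-34) -> (-7,-36) [heading=270, draw]
RT 180: heading 270 -> 90
Final: pos=(-7,-36), heading=90, 10 segment(s) drawn

Segment endpoints: x in {-7, -7, -7, 0, 0, 0, 0, 0, 0}, y in {-36, -34, -28, -21, -10, 0}
xmin=-7, ymin=-36, xmax=0, ymax=0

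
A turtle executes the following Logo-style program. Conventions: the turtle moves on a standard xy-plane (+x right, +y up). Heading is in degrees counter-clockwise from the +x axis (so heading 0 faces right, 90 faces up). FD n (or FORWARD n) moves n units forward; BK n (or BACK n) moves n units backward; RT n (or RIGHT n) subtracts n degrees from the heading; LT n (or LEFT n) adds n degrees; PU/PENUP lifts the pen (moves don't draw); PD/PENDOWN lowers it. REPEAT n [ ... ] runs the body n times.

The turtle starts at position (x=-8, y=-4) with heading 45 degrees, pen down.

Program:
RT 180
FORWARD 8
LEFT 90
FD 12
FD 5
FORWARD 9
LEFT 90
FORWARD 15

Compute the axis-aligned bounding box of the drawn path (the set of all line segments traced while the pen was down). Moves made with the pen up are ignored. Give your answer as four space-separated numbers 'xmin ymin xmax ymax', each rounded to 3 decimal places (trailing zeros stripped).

Answer: -13.657 -28.042 15.335 -4

Derivation:
Executing turtle program step by step:
Start: pos=(-8,-4), heading=45, pen down
RT 180: heading 45 -> 225
FD 8: (-8,-4) -> (-13.657,-9.657) [heading=225, draw]
LT 90: heading 225 -> 315
FD 12: (-13.657,-9.657) -> (-5.172,-18.142) [heading=315, draw]
FD 5: (-5.172,-18.142) -> (-1.636,-21.678) [heading=315, draw]
FD 9: (-1.636,-21.678) -> (4.728,-28.042) [heading=315, draw]
LT 90: heading 315 -> 45
FD 15: (4.728,-28.042) -> (15.335,-17.435) [heading=45, draw]
Final: pos=(15.335,-17.435), heading=45, 5 segment(s) drawn

Segment endpoints: x in {-13.657, -8, -5.172, -1.636, 4.728, 15.335}, y in {-28.042, -21.678, -18.142, -17.435, -9.657, -4}
xmin=-13.657, ymin=-28.042, xmax=15.335, ymax=-4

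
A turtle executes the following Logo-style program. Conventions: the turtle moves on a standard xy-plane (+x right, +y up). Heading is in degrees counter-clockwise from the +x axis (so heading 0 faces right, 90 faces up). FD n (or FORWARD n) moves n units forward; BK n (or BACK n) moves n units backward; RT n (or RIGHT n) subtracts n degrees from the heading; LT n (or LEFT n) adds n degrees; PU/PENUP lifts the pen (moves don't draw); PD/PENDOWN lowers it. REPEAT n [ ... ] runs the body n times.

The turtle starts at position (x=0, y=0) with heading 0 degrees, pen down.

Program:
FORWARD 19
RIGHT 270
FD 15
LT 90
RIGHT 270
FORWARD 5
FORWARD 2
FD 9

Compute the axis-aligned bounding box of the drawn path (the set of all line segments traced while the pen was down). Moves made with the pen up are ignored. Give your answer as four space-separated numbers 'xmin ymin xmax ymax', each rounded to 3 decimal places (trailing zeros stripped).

Answer: 0 -1 19 15

Derivation:
Executing turtle program step by step:
Start: pos=(0,0), heading=0, pen down
FD 19: (0,0) -> (19,0) [heading=0, draw]
RT 270: heading 0 -> 90
FD 15: (19,0) -> (19,15) [heading=90, draw]
LT 90: heading 90 -> 180
RT 270: heading 180 -> 270
FD 5: (19,15) -> (19,10) [heading=270, draw]
FD 2: (19,10) -> (19,8) [heading=270, draw]
FD 9: (19,8) -> (19,-1) [heading=270, draw]
Final: pos=(19,-1), heading=270, 5 segment(s) drawn

Segment endpoints: x in {0, 19, 19}, y in {-1, 0, 8, 10, 15}
xmin=0, ymin=-1, xmax=19, ymax=15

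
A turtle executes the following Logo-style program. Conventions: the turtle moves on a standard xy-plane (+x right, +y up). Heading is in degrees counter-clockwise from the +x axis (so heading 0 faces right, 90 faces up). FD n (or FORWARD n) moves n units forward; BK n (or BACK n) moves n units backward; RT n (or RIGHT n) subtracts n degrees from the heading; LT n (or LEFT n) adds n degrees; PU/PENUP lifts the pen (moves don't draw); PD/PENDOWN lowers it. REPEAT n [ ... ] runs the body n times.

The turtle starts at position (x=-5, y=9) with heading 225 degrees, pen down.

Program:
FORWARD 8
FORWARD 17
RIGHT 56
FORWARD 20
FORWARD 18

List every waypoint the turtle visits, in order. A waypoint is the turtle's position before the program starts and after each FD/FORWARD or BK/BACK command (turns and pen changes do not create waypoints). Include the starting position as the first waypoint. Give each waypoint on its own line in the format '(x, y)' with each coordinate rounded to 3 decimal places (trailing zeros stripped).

Answer: (-5, 9)
(-10.657, 3.343)
(-22.678, -8.678)
(-42.31, -4.861)
(-59.98, -1.427)

Derivation:
Executing turtle program step by step:
Start: pos=(-5,9), heading=225, pen down
FD 8: (-5,9) -> (-10.657,3.343) [heading=225, draw]
FD 17: (-10.657,3.343) -> (-22.678,-8.678) [heading=225, draw]
RT 56: heading 225 -> 169
FD 20: (-22.678,-8.678) -> (-42.31,-4.861) [heading=169, draw]
FD 18: (-42.31,-4.861) -> (-59.98,-1.427) [heading=169, draw]
Final: pos=(-59.98,-1.427), heading=169, 4 segment(s) drawn
Waypoints (5 total):
(-5, 9)
(-10.657, 3.343)
(-22.678, -8.678)
(-42.31, -4.861)
(-59.98, -1.427)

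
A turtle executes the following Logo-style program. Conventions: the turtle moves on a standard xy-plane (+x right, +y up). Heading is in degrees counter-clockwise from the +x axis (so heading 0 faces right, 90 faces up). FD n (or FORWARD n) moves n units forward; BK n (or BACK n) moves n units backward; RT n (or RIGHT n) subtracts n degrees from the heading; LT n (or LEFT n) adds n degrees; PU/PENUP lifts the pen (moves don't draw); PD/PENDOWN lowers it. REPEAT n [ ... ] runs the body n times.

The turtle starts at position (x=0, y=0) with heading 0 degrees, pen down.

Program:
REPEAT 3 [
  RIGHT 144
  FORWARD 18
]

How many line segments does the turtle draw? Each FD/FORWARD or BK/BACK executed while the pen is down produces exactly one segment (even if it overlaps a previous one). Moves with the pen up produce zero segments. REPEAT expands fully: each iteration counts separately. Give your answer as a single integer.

Executing turtle program step by step:
Start: pos=(0,0), heading=0, pen down
REPEAT 3 [
  -- iteration 1/3 --
  RT 144: heading 0 -> 216
  FD 18: (0,0) -> (-14.562,-10.58) [heading=216, draw]
  -- iteration 2/3 --
  RT 144: heading 216 -> 72
  FD 18: (-14.562,-10.58) -> (-9,6.539) [heading=72, draw]
  -- iteration 3/3 --
  RT 144: heading 72 -> 288
  FD 18: (-9,6.539) -> (-3.438,-10.58) [heading=288, draw]
]
Final: pos=(-3.438,-10.58), heading=288, 3 segment(s) drawn
Segments drawn: 3

Answer: 3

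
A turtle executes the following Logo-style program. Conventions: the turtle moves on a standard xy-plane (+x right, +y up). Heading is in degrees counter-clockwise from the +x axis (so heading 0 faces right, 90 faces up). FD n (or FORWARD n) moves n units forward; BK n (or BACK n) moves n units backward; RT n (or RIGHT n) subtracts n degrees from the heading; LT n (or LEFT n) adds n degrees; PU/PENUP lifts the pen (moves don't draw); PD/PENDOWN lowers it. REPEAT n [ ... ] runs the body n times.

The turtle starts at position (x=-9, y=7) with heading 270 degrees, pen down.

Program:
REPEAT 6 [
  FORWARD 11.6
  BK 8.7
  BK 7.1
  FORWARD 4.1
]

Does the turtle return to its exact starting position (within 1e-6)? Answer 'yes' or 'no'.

Answer: no

Derivation:
Executing turtle program step by step:
Start: pos=(-9,7), heading=270, pen down
REPEAT 6 [
  -- iteration 1/6 --
  FD 11.6: (-9,7) -> (-9,-4.6) [heading=270, draw]
  BK 8.7: (-9,-4.6) -> (-9,4.1) [heading=270, draw]
  BK 7.1: (-9,4.1) -> (-9,11.2) [heading=270, draw]
  FD 4.1: (-9,11.2) -> (-9,7.1) [heading=270, draw]
  -- iteration 2/6 --
  FD 11.6: (-9,7.1) -> (-9,-4.5) [heading=270, draw]
  BK 8.7: (-9,-4.5) -> (-9,4.2) [heading=270, draw]
  BK 7.1: (-9,4.2) -> (-9,11.3) [heading=270, draw]
  FD 4.1: (-9,11.3) -> (-9,7.2) [heading=270, draw]
  -- iteration 3/6 --
  FD 11.6: (-9,7.2) -> (-9,-4.4) [heading=270, draw]
  BK 8.7: (-9,-4.4) -> (-9,4.3) [heading=270, draw]
  BK 7.1: (-9,4.3) -> (-9,11.4) [heading=270, draw]
  FD 4.1: (-9,11.4) -> (-9,7.3) [heading=270, draw]
  -- iteration 4/6 --
  FD 11.6: (-9,7.3) -> (-9,-4.3) [heading=270, draw]
  BK 8.7: (-9,-4.3) -> (-9,4.4) [heading=270, draw]
  BK 7.1: (-9,4.4) -> (-9,11.5) [heading=270, draw]
  FD 4.1: (-9,11.5) -> (-9,7.4) [heading=270, draw]
  -- iteration 5/6 --
  FD 11.6: (-9,7.4) -> (-9,-4.2) [heading=270, draw]
  BK 8.7: (-9,-4.2) -> (-9,4.5) [heading=270, draw]
  BK 7.1: (-9,4.5) -> (-9,11.6) [heading=270, draw]
  FD 4.1: (-9,11.6) -> (-9,7.5) [heading=270, draw]
  -- iteration 6/6 --
  FD 11.6: (-9,7.5) -> (-9,-4.1) [heading=270, draw]
  BK 8.7: (-9,-4.1) -> (-9,4.6) [heading=270, draw]
  BK 7.1: (-9,4.6) -> (-9,11.7) [heading=270, draw]
  FD 4.1: (-9,11.7) -> (-9,7.6) [heading=270, draw]
]
Final: pos=(-9,7.6), heading=270, 24 segment(s) drawn

Start position: (-9, 7)
Final position: (-9, 7.6)
Distance = 0.6; >= 1e-6 -> NOT closed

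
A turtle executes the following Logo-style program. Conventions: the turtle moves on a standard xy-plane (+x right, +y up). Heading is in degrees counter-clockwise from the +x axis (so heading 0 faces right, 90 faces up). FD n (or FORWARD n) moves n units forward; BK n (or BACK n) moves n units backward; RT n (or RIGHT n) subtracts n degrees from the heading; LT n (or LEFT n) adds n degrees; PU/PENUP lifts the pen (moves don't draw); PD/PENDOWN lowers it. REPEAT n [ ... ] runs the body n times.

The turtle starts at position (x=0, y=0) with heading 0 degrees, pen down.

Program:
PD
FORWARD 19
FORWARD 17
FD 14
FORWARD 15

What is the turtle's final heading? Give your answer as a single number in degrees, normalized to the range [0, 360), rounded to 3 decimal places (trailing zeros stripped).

Executing turtle program step by step:
Start: pos=(0,0), heading=0, pen down
PD: pen down
FD 19: (0,0) -> (19,0) [heading=0, draw]
FD 17: (19,0) -> (36,0) [heading=0, draw]
FD 14: (36,0) -> (50,0) [heading=0, draw]
FD 15: (50,0) -> (65,0) [heading=0, draw]
Final: pos=(65,0), heading=0, 4 segment(s) drawn

Answer: 0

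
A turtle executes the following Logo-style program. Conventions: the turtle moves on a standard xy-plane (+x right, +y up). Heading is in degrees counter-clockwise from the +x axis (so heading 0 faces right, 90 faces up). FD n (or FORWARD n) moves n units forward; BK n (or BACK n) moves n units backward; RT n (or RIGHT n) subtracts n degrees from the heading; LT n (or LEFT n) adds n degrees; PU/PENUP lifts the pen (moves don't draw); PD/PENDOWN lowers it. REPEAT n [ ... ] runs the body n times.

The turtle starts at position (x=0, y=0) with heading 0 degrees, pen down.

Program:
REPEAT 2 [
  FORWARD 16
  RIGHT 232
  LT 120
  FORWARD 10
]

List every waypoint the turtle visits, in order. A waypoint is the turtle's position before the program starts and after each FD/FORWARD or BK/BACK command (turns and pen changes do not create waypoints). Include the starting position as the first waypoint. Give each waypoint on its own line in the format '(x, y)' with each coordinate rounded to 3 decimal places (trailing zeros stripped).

Answer: (0, 0)
(16, 0)
(12.254, -9.272)
(6.26, -24.107)
(-0.933, -17.16)

Derivation:
Executing turtle program step by step:
Start: pos=(0,0), heading=0, pen down
REPEAT 2 [
  -- iteration 1/2 --
  FD 16: (0,0) -> (16,0) [heading=0, draw]
  RT 232: heading 0 -> 128
  LT 120: heading 128 -> 248
  FD 10: (16,0) -> (12.254,-9.272) [heading=248, draw]
  -- iteration 2/2 --
  FD 16: (12.254,-9.272) -> (6.26,-24.107) [heading=248, draw]
  RT 232: heading 248 -> 16
  LT 120: heading 16 -> 136
  FD 10: (6.26,-24.107) -> (-0.933,-17.16) [heading=136, draw]
]
Final: pos=(-0.933,-17.16), heading=136, 4 segment(s) drawn
Waypoints (5 total):
(0, 0)
(16, 0)
(12.254, -9.272)
(6.26, -24.107)
(-0.933, -17.16)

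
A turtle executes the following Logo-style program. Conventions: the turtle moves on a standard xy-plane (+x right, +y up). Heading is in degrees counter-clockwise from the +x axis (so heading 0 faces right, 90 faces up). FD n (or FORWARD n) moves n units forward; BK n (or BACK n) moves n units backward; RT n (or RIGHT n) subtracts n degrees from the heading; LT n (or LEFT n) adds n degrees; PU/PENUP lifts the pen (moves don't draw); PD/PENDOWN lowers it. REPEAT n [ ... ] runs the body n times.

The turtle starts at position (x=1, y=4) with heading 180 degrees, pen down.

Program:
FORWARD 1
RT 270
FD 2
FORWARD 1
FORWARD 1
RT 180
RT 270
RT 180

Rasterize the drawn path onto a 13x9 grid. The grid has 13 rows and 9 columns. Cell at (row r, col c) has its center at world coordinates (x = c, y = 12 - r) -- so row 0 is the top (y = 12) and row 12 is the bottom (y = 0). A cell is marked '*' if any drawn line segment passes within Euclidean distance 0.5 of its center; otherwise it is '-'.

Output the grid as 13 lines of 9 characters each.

Answer: ---------
---------
---------
---------
---------
---------
---------
---------
**-------
*--------
*--------
*--------
*--------

Derivation:
Segment 0: (1,4) -> (0,4)
Segment 1: (0,4) -> (0,2)
Segment 2: (0,2) -> (0,1)
Segment 3: (0,1) -> (0,0)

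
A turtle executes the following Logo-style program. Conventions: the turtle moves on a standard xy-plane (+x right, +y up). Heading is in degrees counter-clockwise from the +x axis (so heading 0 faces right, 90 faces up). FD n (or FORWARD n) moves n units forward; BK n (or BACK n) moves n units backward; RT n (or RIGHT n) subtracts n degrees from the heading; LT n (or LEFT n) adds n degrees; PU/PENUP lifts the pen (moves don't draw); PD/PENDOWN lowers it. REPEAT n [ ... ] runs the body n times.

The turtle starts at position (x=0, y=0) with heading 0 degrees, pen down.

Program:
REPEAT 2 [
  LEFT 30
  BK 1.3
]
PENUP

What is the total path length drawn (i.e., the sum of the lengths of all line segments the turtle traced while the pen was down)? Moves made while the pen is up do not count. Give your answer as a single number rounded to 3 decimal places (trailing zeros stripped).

Executing turtle program step by step:
Start: pos=(0,0), heading=0, pen down
REPEAT 2 [
  -- iteration 1/2 --
  LT 30: heading 0 -> 30
  BK 1.3: (0,0) -> (-1.126,-0.65) [heading=30, draw]
  -- iteration 2/2 --
  LT 30: heading 30 -> 60
  BK 1.3: (-1.126,-0.65) -> (-1.776,-1.776) [heading=60, draw]
]
PU: pen up
Final: pos=(-1.776,-1.776), heading=60, 2 segment(s) drawn

Segment lengths:
  seg 1: (0,0) -> (-1.126,-0.65), length = 1.3
  seg 2: (-1.126,-0.65) -> (-1.776,-1.776), length = 1.3
Total = 2.6

Answer: 2.6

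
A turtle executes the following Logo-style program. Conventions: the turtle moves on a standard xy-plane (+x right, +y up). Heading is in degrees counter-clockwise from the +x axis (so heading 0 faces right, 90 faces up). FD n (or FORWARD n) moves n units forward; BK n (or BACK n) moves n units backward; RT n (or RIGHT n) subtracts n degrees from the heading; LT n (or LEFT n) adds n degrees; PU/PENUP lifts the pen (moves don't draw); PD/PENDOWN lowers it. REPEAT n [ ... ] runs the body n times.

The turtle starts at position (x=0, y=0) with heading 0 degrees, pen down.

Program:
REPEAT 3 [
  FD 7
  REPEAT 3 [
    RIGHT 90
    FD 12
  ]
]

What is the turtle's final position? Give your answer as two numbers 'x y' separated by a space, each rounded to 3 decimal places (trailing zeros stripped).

Answer: 0 -5

Derivation:
Executing turtle program step by step:
Start: pos=(0,0), heading=0, pen down
REPEAT 3 [
  -- iteration 1/3 --
  FD 7: (0,0) -> (7,0) [heading=0, draw]
  REPEAT 3 [
    -- iteration 1/3 --
    RT 90: heading 0 -> 270
    FD 12: (7,0) -> (7,-12) [heading=270, draw]
    -- iteration 2/3 --
    RT 90: heading 270 -> 180
    FD 12: (7,-12) -> (-5,-12) [heading=180, draw]
    -- iteration 3/3 --
    RT 90: heading 180 -> 90
    FD 12: (-5,-12) -> (-5,0) [heading=90, draw]
  ]
  -- iteration 2/3 --
  FD 7: (-5,0) -> (-5,7) [heading=90, draw]
  REPEAT 3 [
    -- iteration 1/3 --
    RT 90: heading 90 -> 0
    FD 12: (-5,7) -> (7,7) [heading=0, draw]
    -- iteration 2/3 --
    RT 90: heading 0 -> 270
    FD 12: (7,7) -> (7,-5) [heading=270, draw]
    -- iteration 3/3 --
    RT 90: heading 270 -> 180
    FD 12: (7,-5) -> (-5,-5) [heading=180, draw]
  ]
  -- iteration 3/3 --
  FD 7: (-5,-5) -> (-12,-5) [heading=180, draw]
  REPEAT 3 [
    -- iteration 1/3 --
    RT 90: heading 180 -> 90
    FD 12: (-12,-5) -> (-12,7) [heading=90, draw]
    -- iteration 2/3 --
    RT 90: heading 90 -> 0
    FD 12: (-12,7) -> (0,7) [heading=0, draw]
    -- iteration 3/3 --
    RT 90: heading 0 -> 270
    FD 12: (0,7) -> (0,-5) [heading=270, draw]
  ]
]
Final: pos=(0,-5), heading=270, 12 segment(s) drawn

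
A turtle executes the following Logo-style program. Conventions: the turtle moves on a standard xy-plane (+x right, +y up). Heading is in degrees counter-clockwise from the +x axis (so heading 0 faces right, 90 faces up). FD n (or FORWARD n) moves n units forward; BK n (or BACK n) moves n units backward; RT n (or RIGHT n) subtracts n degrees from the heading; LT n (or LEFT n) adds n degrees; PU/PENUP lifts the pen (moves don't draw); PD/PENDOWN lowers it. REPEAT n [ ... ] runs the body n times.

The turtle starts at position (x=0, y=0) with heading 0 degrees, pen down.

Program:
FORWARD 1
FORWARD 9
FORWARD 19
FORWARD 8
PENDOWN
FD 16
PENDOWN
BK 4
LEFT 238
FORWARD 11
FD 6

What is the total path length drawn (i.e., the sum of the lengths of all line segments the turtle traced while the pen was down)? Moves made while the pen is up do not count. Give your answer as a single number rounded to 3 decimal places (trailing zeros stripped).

Answer: 74

Derivation:
Executing turtle program step by step:
Start: pos=(0,0), heading=0, pen down
FD 1: (0,0) -> (1,0) [heading=0, draw]
FD 9: (1,0) -> (10,0) [heading=0, draw]
FD 19: (10,0) -> (29,0) [heading=0, draw]
FD 8: (29,0) -> (37,0) [heading=0, draw]
PD: pen down
FD 16: (37,0) -> (53,0) [heading=0, draw]
PD: pen down
BK 4: (53,0) -> (49,0) [heading=0, draw]
LT 238: heading 0 -> 238
FD 11: (49,0) -> (43.171,-9.329) [heading=238, draw]
FD 6: (43.171,-9.329) -> (39.991,-14.417) [heading=238, draw]
Final: pos=(39.991,-14.417), heading=238, 8 segment(s) drawn

Segment lengths:
  seg 1: (0,0) -> (1,0), length = 1
  seg 2: (1,0) -> (10,0), length = 9
  seg 3: (10,0) -> (29,0), length = 19
  seg 4: (29,0) -> (37,0), length = 8
  seg 5: (37,0) -> (53,0), length = 16
  seg 6: (53,0) -> (49,0), length = 4
  seg 7: (49,0) -> (43.171,-9.329), length = 11
  seg 8: (43.171,-9.329) -> (39.991,-14.417), length = 6
Total = 74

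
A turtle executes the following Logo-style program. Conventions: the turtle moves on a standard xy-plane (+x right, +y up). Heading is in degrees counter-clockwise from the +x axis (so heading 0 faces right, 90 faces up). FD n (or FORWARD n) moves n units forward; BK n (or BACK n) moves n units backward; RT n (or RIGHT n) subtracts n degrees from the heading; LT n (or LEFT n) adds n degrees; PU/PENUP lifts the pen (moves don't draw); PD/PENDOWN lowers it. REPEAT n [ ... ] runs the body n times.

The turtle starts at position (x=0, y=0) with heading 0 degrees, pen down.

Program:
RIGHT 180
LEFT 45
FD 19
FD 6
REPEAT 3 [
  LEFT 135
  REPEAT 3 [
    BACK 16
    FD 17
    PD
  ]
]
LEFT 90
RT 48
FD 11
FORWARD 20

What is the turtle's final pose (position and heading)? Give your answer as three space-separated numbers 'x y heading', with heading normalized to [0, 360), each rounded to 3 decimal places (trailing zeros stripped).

Executing turtle program step by step:
Start: pos=(0,0), heading=0, pen down
RT 180: heading 0 -> 180
LT 45: heading 180 -> 225
FD 19: (0,0) -> (-13.435,-13.435) [heading=225, draw]
FD 6: (-13.435,-13.435) -> (-17.678,-17.678) [heading=225, draw]
REPEAT 3 [
  -- iteration 1/3 --
  LT 135: heading 225 -> 0
  REPEAT 3 [
    -- iteration 1/3 --
    BK 16: (-17.678,-17.678) -> (-33.678,-17.678) [heading=0, draw]
    FD 17: (-33.678,-17.678) -> (-16.678,-17.678) [heading=0, draw]
    PD: pen down
    -- iteration 2/3 --
    BK 16: (-16.678,-17.678) -> (-32.678,-17.678) [heading=0, draw]
    FD 17: (-32.678,-17.678) -> (-15.678,-17.678) [heading=0, draw]
    PD: pen down
    -- iteration 3/3 --
    BK 16: (-15.678,-17.678) -> (-31.678,-17.678) [heading=0, draw]
    FD 17: (-31.678,-17.678) -> (-14.678,-17.678) [heading=0, draw]
    PD: pen down
  ]
  -- iteration 2/3 --
  LT 135: heading 0 -> 135
  REPEAT 3 [
    -- iteration 1/3 --
    BK 16: (-14.678,-17.678) -> (-3.364,-28.991) [heading=135, draw]
    FD 17: (-3.364,-28.991) -> (-15.385,-16.971) [heading=135, draw]
    PD: pen down
    -- iteration 2/3 --
    BK 16: (-15.385,-16.971) -> (-4.071,-28.284) [heading=135, draw]
    FD 17: (-4.071,-28.284) -> (-16.092,-16.263) [heading=135, draw]
    PD: pen down
    -- iteration 3/3 --
    BK 16: (-16.092,-16.263) -> (-4.778,-27.577) [heading=135, draw]
    FD 17: (-4.778,-27.577) -> (-16.799,-15.556) [heading=135, draw]
    PD: pen down
  ]
  -- iteration 3/3 --
  LT 135: heading 135 -> 270
  REPEAT 3 [
    -- iteration 1/3 --
    BK 16: (-16.799,-15.556) -> (-16.799,0.444) [heading=270, draw]
    FD 17: (-16.799,0.444) -> (-16.799,-16.556) [heading=270, draw]
    PD: pen down
    -- iteration 2/3 --
    BK 16: (-16.799,-16.556) -> (-16.799,-0.556) [heading=270, draw]
    FD 17: (-16.799,-0.556) -> (-16.799,-17.556) [heading=270, draw]
    PD: pen down
    -- iteration 3/3 --
    BK 16: (-16.799,-17.556) -> (-16.799,-1.556) [heading=270, draw]
    FD 17: (-16.799,-1.556) -> (-16.799,-18.556) [heading=270, draw]
    PD: pen down
  ]
]
LT 90: heading 270 -> 0
RT 48: heading 0 -> 312
FD 11: (-16.799,-18.556) -> (-9.439,-26.731) [heading=312, draw]
FD 20: (-9.439,-26.731) -> (3.944,-41.594) [heading=312, draw]
Final: pos=(3.944,-41.594), heading=312, 22 segment(s) drawn

Answer: 3.944 -41.594 312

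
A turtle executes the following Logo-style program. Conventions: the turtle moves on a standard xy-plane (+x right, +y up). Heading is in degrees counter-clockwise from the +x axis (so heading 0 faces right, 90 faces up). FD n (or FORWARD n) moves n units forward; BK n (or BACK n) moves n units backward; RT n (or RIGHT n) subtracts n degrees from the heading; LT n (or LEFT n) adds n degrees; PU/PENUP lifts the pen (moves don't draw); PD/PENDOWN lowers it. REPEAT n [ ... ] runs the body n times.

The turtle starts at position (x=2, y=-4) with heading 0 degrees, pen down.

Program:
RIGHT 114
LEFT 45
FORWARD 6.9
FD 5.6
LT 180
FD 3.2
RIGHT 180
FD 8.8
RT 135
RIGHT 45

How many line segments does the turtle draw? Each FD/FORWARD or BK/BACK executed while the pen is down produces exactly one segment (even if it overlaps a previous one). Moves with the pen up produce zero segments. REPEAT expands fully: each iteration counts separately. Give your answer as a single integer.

Answer: 4

Derivation:
Executing turtle program step by step:
Start: pos=(2,-4), heading=0, pen down
RT 114: heading 0 -> 246
LT 45: heading 246 -> 291
FD 6.9: (2,-4) -> (4.473,-10.442) [heading=291, draw]
FD 5.6: (4.473,-10.442) -> (6.48,-15.67) [heading=291, draw]
LT 180: heading 291 -> 111
FD 3.2: (6.48,-15.67) -> (5.333,-12.682) [heading=111, draw]
RT 180: heading 111 -> 291
FD 8.8: (5.333,-12.682) -> (8.486,-20.898) [heading=291, draw]
RT 135: heading 291 -> 156
RT 45: heading 156 -> 111
Final: pos=(8.486,-20.898), heading=111, 4 segment(s) drawn
Segments drawn: 4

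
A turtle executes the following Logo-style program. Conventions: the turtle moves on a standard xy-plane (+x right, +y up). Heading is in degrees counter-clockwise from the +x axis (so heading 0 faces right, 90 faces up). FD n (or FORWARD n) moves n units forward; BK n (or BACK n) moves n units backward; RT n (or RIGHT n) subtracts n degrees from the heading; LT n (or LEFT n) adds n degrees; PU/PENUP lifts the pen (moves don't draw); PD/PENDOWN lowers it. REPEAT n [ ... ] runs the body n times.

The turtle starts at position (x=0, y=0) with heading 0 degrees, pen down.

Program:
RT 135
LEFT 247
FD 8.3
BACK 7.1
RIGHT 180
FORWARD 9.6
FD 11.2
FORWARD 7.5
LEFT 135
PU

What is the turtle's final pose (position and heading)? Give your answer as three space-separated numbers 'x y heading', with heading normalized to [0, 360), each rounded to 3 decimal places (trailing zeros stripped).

Executing turtle program step by step:
Start: pos=(0,0), heading=0, pen down
RT 135: heading 0 -> 225
LT 247: heading 225 -> 112
FD 8.3: (0,0) -> (-3.109,7.696) [heading=112, draw]
BK 7.1: (-3.109,7.696) -> (-0.45,1.113) [heading=112, draw]
RT 180: heading 112 -> 292
FD 9.6: (-0.45,1.113) -> (3.147,-7.788) [heading=292, draw]
FD 11.2: (3.147,-7.788) -> (7.342,-18.173) [heading=292, draw]
FD 7.5: (7.342,-18.173) -> (10.152,-25.127) [heading=292, draw]
LT 135: heading 292 -> 67
PU: pen up
Final: pos=(10.152,-25.127), heading=67, 5 segment(s) drawn

Answer: 10.152 -25.127 67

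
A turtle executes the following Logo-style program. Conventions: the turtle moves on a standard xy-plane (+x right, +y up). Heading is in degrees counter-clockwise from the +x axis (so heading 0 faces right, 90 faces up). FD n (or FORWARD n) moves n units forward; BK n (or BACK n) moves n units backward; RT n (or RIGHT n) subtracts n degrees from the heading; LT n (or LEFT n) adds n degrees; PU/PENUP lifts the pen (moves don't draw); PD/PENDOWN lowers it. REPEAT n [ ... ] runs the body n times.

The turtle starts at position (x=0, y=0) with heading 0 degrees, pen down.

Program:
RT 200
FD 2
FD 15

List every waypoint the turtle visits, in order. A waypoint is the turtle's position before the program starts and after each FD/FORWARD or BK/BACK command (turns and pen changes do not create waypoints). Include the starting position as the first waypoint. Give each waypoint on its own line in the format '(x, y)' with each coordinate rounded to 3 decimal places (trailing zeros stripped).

Answer: (0, 0)
(-1.879, 0.684)
(-15.975, 5.814)

Derivation:
Executing turtle program step by step:
Start: pos=(0,0), heading=0, pen down
RT 200: heading 0 -> 160
FD 2: (0,0) -> (-1.879,0.684) [heading=160, draw]
FD 15: (-1.879,0.684) -> (-15.975,5.814) [heading=160, draw]
Final: pos=(-15.975,5.814), heading=160, 2 segment(s) drawn
Waypoints (3 total):
(0, 0)
(-1.879, 0.684)
(-15.975, 5.814)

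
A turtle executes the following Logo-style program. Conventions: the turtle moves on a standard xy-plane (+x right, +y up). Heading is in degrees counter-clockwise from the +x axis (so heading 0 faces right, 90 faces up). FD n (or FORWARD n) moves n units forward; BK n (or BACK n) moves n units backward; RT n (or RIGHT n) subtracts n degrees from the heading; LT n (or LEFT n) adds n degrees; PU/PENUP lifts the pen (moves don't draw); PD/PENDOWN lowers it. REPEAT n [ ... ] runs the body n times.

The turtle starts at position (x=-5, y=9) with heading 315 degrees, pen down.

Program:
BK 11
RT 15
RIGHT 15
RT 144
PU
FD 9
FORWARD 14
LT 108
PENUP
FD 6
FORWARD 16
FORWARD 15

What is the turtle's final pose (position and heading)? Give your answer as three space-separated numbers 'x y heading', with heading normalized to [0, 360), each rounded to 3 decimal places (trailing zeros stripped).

Executing turtle program step by step:
Start: pos=(-5,9), heading=315, pen down
BK 11: (-5,9) -> (-12.778,16.778) [heading=315, draw]
RT 15: heading 315 -> 300
RT 15: heading 300 -> 285
RT 144: heading 285 -> 141
PU: pen up
FD 9: (-12.778,16.778) -> (-19.772,22.442) [heading=141, move]
FD 14: (-19.772,22.442) -> (-30.653,31.253) [heading=141, move]
LT 108: heading 141 -> 249
PU: pen up
FD 6: (-30.653,31.253) -> (-32.803,25.651) [heading=249, move]
FD 16: (-32.803,25.651) -> (-38.537,10.714) [heading=249, move]
FD 15: (-38.537,10.714) -> (-43.912,-3.29) [heading=249, move]
Final: pos=(-43.912,-3.29), heading=249, 1 segment(s) drawn

Answer: -43.912 -3.29 249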